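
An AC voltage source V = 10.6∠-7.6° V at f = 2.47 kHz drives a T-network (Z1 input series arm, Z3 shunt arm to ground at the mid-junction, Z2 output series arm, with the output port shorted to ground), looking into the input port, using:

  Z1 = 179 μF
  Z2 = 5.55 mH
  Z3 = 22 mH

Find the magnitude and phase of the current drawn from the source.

Step 1 — Angular frequency: ω = 2π·f = 2π·2470 = 1.552e+04 rad/s.
Step 2 — Component impedances:
  Z1: Z = 1/(jωC) = -j/(ω·C) = 0 - j0.36 Ω
  Z2: Z = jωL = j·1.552e+04·0.00555 = 0 + j86.13 Ω
  Z3: Z = jωL = j·1.552e+04·0.022 = 0 + j341.4 Ω
Step 3 — With the output port shorted to ground, the output series arm Z2 runs from the junction to ground; the shunt arm Z3 also runs from the junction to ground. They appear in parallel: Z3 || Z2 = 0 + j68.78 Ω.
Step 4 — Series with input arm Z1: Z_in = Z1 + (Z3 || Z2) = 0 + j68.42 Ω = 68.42∠90.0° Ω.
Step 5 — Source phasor: V = 10.6∠-7.6° V = 10.51 - j1.402 V.
Step 6 — Ohm's law: I = V / Z_total = (10.51 - j1.402) / (0 + j68.42) = -0.02049 - j0.1536 A.
Step 7 — Convert to polar: |I| = 0.1549 A, ∠I = -97.6°.

I = 0.1549∠-97.6° A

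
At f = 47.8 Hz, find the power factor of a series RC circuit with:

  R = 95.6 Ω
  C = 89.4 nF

Step 1 — Angular frequency: ω = 2π·f = 2π·47.8 = 300.3 rad/s.
Step 2 — Component impedances:
  R: Z = R = 95.6 Ω
  C: Z = 1/(jωC) = -j/(ω·C) = 0 - j3.724e+04 Ω
Step 3 — Series combination: Z_total = R + C = 95.6 - j3.724e+04 Ω = 3.724e+04∠-89.9° Ω.
Step 4 — Power factor: PF = cos(φ) = Re(Z)/|Z| = 95.6/3.724e+04 = 0.002567.
Step 5 — Type: Im(Z) = -3.724e+04 ⇒ leading (phase φ = -89.9°).

PF = 0.002567 (leading, φ = -89.9°)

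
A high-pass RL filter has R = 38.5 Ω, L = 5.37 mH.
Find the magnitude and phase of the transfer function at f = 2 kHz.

Step 1 — Angular frequency: ω = 2π·2000 = 1.257e+04 rad/s.
Step 2 — Transfer function: H(jω) = jωL/(R + jωL).
Step 3 — Numerator jωL = j·67.48; denominator R + jωL = 38.5 + j67.48.
Step 4 — H = 0.7544 + j0.4304.
Step 5 — Magnitude: |H| = 0.8686 (-1.2 dB); phase: φ = 29.7°.

|H| = 0.8686 (-1.2 dB), φ = 29.7°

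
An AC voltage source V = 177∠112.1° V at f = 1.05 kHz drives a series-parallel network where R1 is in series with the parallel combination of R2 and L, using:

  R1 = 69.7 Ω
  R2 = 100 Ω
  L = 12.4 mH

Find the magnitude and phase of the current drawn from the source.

Step 1 — Angular frequency: ω = 2π·f = 2π·1050 = 6597 rad/s.
Step 2 — Component impedances:
  R1: Z = R = 69.7 Ω
  R2: Z = R = 100 Ω
  L: Z = jωL = j·6597·0.0124 = 0 + j81.81 Ω
Step 3 — Parallel branch: R2 || L = 1/(1/R2 + 1/L) = 40.09 + j49.01 Ω.
Step 4 — Series with R1: Z_total = R1 + (R2 || L) = 109.8 + j49.01 Ω = 120.2∠24.1° Ω.
Step 5 — Source phasor: V = 177∠112.1° V = -66.59 + j164 V.
Step 6 — Ohm's law: I = V / Z_total = (-66.59 + j164) / (109.8 + j49.01) = 0.05022 + j1.471 A.
Step 7 — Convert to polar: |I| = 1.472 A, ∠I = 88.0°.

I = 1.472∠88.0° A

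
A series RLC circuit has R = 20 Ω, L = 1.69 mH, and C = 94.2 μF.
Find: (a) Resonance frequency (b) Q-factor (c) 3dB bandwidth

Step 1 — Resonance condition Im(Z)=0 gives ω₀ = 1/√(LC).
Step 2 — ω₀ = 1/√(0.00169·9.42e-05) = 2506 rad/s.
Step 3 — f₀ = ω₀/(2π) = 398.9 Hz.
Step 4 — Series Q: Q = ω₀L/R = 2506·0.00169/20 = 0.2118.
Step 5 — 3dB bandwidth: Δω = ω₀/Q = 1.183e+04 rad/s; BW = Δω/(2π) = 1883 Hz.

(a) f₀ = 398.9 Hz  (b) Q = 0.2118  (c) BW = 1883 Hz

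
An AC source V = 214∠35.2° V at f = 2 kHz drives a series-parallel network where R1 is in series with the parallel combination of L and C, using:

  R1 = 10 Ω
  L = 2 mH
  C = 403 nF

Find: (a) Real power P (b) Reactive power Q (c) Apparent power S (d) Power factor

Step 1 — Angular frequency: ω = 2π·f = 2π·2000 = 1.257e+04 rad/s.
Step 2 — Component impedances:
  R1: Z = R = 10 Ω
  L: Z = jωL = j·1.257e+04·0.002 = 0 + j25.13 Ω
  C: Z = 1/(jωC) = -j/(ω·C) = 0 - j197.5 Ω
Step 3 — Parallel branch: L || C = 1/(1/L + 1/C) = 0 + j28.8 Ω.
Step 4 — Series with R1: Z_total = R1 + (L || C) = 10 + j28.8 Ω = 30.48∠70.9° Ω.
Step 5 — Source phasor: V = 214∠35.2° V = 174.9 + j123.4 V.
Step 6 — Current: I = V / Z = 5.704 - j4.091 A = 7.02∠-35.7° A.
Step 7 — Complex power: S = V·I* = 492.8 + j1419 VA.
Step 8 — Real power: P = Re(S) = 492.8 W.
Step 9 — Reactive power: Q = Im(S) = 1419 VAR.
Step 10 — Apparent power: |S| = 1502 VA.
Step 11 — Power factor: PF = P/|S| = 0.328 (lagging).

(a) P = 492.8 W  (b) Q = 1419 VAR  (c) S = 1502 VA  (d) PF = 0.328 (lagging)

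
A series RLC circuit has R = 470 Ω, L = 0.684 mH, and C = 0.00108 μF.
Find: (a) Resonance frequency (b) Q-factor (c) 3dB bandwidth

Step 1 — Resonance: ω₀ = 1/√(LC) = 1/√(0.000684·1.08e-09) = 1.163e+06 rad/s.
Step 2 — f₀ = ω₀/(2π) = 1.852e+05 Hz.
Step 3 — Series Q: Q = ω₀L/R = 1.163e+06·0.000684/470 = 1.693.
Step 4 — Bandwidth: Δω = ω₀/Q = 6.871e+05 rad/s; BW = Δω/(2π) = 1.094e+05 Hz.

(a) f₀ = 1.852e+05 Hz  (b) Q = 1.693  (c) BW = 1.094e+05 Hz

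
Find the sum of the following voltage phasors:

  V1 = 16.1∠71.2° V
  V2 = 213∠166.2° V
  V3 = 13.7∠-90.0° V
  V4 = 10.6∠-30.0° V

Step 1 — Convert each phasor to rectangular form:
  V1 = 16.1·(cos(71.2°) + j·sin(71.2°)) = 5.188 + j15.24 V
  V2 = 213·(cos(166.2°) + j·sin(166.2°)) = -206.9 + j50.81 V
  V3 = 13.7·(cos(-90.0°) + j·sin(-90.0°)) = 0 - j13.7 V
  V4 = 10.6·(cos(-30.0°) + j·sin(-30.0°)) = 9.18 - j5.3 V
Step 2 — Sum components: V_total = -192.5 + j47.05 V.
Step 3 — Convert to polar: |V_total| = 198.1 V, ∠V_total = 166.3°.

V_total = 198.1∠166.3° V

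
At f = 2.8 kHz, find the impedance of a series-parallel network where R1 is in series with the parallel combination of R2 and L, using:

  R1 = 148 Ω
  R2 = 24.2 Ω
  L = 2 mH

Step 1 — Angular frequency: ω = 2π·f = 2π·2800 = 1.759e+04 rad/s.
Step 2 — Component impedances:
  R1: Z = R = 148 Ω
  R2: Z = R = 24.2 Ω
  L: Z = jωL = j·1.759e+04·0.002 = 0 + j35.19 Ω
Step 3 — Parallel branch: R2 || L = 1/(1/R2 + 1/L) = 16.43 + j11.3 Ω.
Step 4 — Series with R1: Z_total = R1 + (R2 || L) = 164.4 + j11.3 Ω = 164.8∠3.9° Ω.

Z = 164.4 + j11.3 Ω = 164.8∠3.9° Ω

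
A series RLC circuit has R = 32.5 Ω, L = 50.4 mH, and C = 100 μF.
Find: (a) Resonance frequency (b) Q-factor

Step 1 — Resonance condition Im(Z)=0 gives ω₀ = 1/√(LC).
Step 2 — ω₀ = 1/√(0.0504·0.0001) = 445.4 rad/s.
Step 3 — f₀ = ω₀/(2π) = 70.89 Hz.
Step 4 — Series Q: Q = ω₀L/R = 445.4·0.0504/32.5 = 0.6908.

(a) f₀ = 70.89 Hz  (b) Q = 0.6908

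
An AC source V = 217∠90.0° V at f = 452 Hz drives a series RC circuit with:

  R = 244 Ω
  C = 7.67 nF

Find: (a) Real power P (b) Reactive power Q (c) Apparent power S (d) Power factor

Step 1 — Angular frequency: ω = 2π·f = 2π·452 = 2840 rad/s.
Step 2 — Component impedances:
  R: Z = R = 244 Ω
  C: Z = 1/(jωC) = -j/(ω·C) = 0 - j4.591e+04 Ω
Step 3 — Series combination: Z_total = R + C = 244 - j4.591e+04 Ω = 4.591e+04∠-89.7° Ω.
Step 4 — Source phasor: V = 217∠90.0° V = 0 + j217 V.
Step 5 — Current: I = V / Z = -0.004727 + j2.512e-05 A = 0.004727∠179.7° A.
Step 6 — Complex power: S = V·I* = 0.005452 - j1.026 VA.
Step 7 — Real power: P = Re(S) = 0.005452 W.
Step 8 — Reactive power: Q = Im(S) = -1.026 VAR.
Step 9 — Apparent power: |S| = 1.026 VA.
Step 10 — Power factor: PF = P/|S| = 0.005315 (leading).

(a) P = 0.005452 W  (b) Q = -1.026 VAR  (c) S = 1.026 VA  (d) PF = 0.005315 (leading)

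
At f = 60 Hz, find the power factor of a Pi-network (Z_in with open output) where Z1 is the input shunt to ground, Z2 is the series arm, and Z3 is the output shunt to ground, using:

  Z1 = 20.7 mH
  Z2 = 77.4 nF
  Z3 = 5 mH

Step 1 — Angular frequency: ω = 2π·f = 2π·60 = 377 rad/s.
Step 2 — Component impedances:
  Z1: Z = jωL = j·377·0.0207 = 0 + j7.804 Ω
  Z2: Z = 1/(jωC) = -j/(ω·C) = 0 - j3.427e+04 Ω
  Z3: Z = jωL = j·377·0.005 = 0 + j1.885 Ω
Step 3 — With open output, the series arm Z2 and the output shunt Z3 appear in series to ground: Z2 + Z3 = 0 - j3.427e+04 Ω.
Step 4 — Parallel with input shunt Z1: Z_in = Z1 || (Z2 + Z3) = 0 + j7.805 Ω = 7.805∠90.0° Ω.
Step 5 — Power factor: PF = cos(φ) = Re(Z)/|Z| = -0/7.805 = -0.
Step 6 — Type: Im(Z) = 7.805 ⇒ lagging (phase φ = 90.0°).

PF = -0 (lagging, φ = 90.0°)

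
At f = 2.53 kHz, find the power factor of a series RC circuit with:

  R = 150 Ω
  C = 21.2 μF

Step 1 — Angular frequency: ω = 2π·f = 2π·2530 = 1.59e+04 rad/s.
Step 2 — Component impedances:
  R: Z = R = 150 Ω
  C: Z = 1/(jωC) = -j/(ω·C) = 0 - j2.967 Ω
Step 3 — Series combination: Z_total = R + C = 150 - j2.967 Ω = 150∠-1.1° Ω.
Step 4 — Power factor: PF = cos(φ) = Re(Z)/|Z| = 150/150.03 = 0.9998.
Step 5 — Type: Im(Z) = -2.967 ⇒ leading (phase φ = -1.1°).

PF = 0.9998 (leading, φ = -1.1°)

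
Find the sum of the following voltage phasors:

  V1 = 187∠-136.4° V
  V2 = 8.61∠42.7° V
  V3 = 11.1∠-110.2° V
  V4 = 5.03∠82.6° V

Step 1 — Convert each phasor to rectangular form:
  V1 = 187·(cos(-136.4°) + j·sin(-136.4°)) = -135.4 - j129 V
  V2 = 8.61·(cos(42.7°) + j·sin(42.7°)) = 6.328 + j5.839 V
  V3 = 11.1·(cos(-110.2°) + j·sin(-110.2°)) = -3.833 - j10.42 V
  V4 = 5.03·(cos(82.6°) + j·sin(82.6°)) = 0.6478 + j4.988 V
Step 2 — Sum components: V_total = -132.3 - j128.5 V.
Step 3 — Convert to polar: |V_total| = 184.5 V, ∠V_total = -135.8°.

V_total = 184.5∠-135.8° V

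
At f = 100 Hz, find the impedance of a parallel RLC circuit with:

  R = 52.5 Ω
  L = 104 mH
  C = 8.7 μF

Step 1 — Angular frequency: ω = 2π·f = 2π·100 = 628.3 rad/s.
Step 2 — Component impedances:
  R: Z = R = 52.5 Ω
  L: Z = jωL = j·628.3·0.104 = 0 + j65.35 Ω
  C: Z = 1/(jωC) = -j/(ω·C) = 0 - j182.9 Ω
Step 3 — Parallel combination: 1/Z_total = 1/R + 1/L + 1/C; Z_total = 41.45 + j21.4 Ω = 46.65∠27.3° Ω.

Z = 41.45 + j21.4 Ω = 46.65∠27.3° Ω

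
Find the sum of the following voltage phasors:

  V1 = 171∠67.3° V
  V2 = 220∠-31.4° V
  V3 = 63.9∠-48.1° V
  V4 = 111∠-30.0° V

Step 1 — Convert each phasor to rectangular form:
  V1 = 171·(cos(67.3°) + j·sin(67.3°)) = 65.99 + j157.8 V
  V2 = 220·(cos(-31.4°) + j·sin(-31.4°)) = 187.8 - j114.6 V
  V3 = 63.9·(cos(-48.1°) + j·sin(-48.1°)) = 42.67 - j47.56 V
  V4 = 111·(cos(-30.0°) + j·sin(-30.0°)) = 96.13 - j55.5 V
Step 2 — Sum components: V_total = 392.6 - j59.93 V.
Step 3 — Convert to polar: |V_total| = 397.1 V, ∠V_total = -8.7°.

V_total = 397.1∠-8.7° V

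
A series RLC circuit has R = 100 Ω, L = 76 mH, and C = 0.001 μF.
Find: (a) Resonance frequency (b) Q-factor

Step 1 — Resonance condition Im(Z)=0 gives ω₀ = 1/√(LC).
Step 2 — ω₀ = 1/√(0.076·1e-09) = 1.147e+05 rad/s.
Step 3 — f₀ = ω₀/(2π) = 1.826e+04 Hz.
Step 4 — Series Q: Q = ω₀L/R = 1.147e+05·0.076/100 = 87.18.

(a) f₀ = 1.826e+04 Hz  (b) Q = 87.18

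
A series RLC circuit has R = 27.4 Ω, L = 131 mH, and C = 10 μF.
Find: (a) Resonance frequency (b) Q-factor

Step 1 — Resonance condition Im(Z)=0 gives ω₀ = 1/√(LC).
Step 2 — ω₀ = 1/√(0.131·1e-05) = 873.7 rad/s.
Step 3 — f₀ = ω₀/(2π) = 139.1 Hz.
Step 4 — Series Q: Q = ω₀L/R = 873.7·0.131/27.4 = 4.177.

(a) f₀ = 139.1 Hz  (b) Q = 4.177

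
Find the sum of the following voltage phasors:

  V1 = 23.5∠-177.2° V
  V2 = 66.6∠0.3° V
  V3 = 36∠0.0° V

Step 1 — Convert each phasor to rectangular form:
  V1 = 23.5·(cos(-177.2°) + j·sin(-177.2°)) = -23.47 - j1.148 V
  V2 = 66.6·(cos(0.3°) + j·sin(0.3°)) = 66.6 + j0.3487 V
  V3 = 36·(cos(0.0°) + j·sin(0.0°)) = 36 V
Step 2 — Sum components: V_total = 79.13 - j0.7993 V.
Step 3 — Convert to polar: |V_total| = 79.13 V, ∠V_total = -0.6°.

V_total = 79.13∠-0.6° V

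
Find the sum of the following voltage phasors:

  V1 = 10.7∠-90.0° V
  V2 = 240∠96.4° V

Step 1 — Convert each phasor to rectangular form:
  V1 = 10.7·(cos(-90.0°) + j·sin(-90.0°)) = 0 - j10.7 V
  V2 = 240·(cos(96.4°) + j·sin(96.4°)) = -26.75 + j238.5 V
Step 2 — Sum components: V_total = -26.75 + j227.8 V.
Step 3 — Convert to polar: |V_total| = 229.4 V, ∠V_total = 96.7°.

V_total = 229.4∠96.7° V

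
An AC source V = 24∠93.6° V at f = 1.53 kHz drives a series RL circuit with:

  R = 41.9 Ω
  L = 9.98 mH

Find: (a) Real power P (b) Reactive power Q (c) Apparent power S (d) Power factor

Step 1 — Angular frequency: ω = 2π·f = 2π·1530 = 9613 rad/s.
Step 2 — Component impedances:
  R: Z = R = 41.9 Ω
  L: Z = jωL = j·9613·0.00998 = 0 + j95.94 Ω
Step 3 — Series combination: Z_total = R + L = 41.9 + j95.94 Ω = 104.7∠66.4° Ω.
Step 4 — Source phasor: V = 24∠93.6° V = -1.507 + j23.95 V.
Step 5 — Current: I = V / Z = 0.2039 + j0.1048 A = 0.2292∠27.2° A.
Step 6 — Complex power: S = V·I* = 2.202 + j5.042 VA.
Step 7 — Real power: P = Re(S) = 2.202 W.
Step 8 — Reactive power: Q = Im(S) = 5.042 VAR.
Step 9 — Apparent power: |S| = 5.502 VA.
Step 10 — Power factor: PF = P/|S| = 0.4002 (lagging).

(a) P = 2.202 W  (b) Q = 5.042 VAR  (c) S = 5.502 VA  (d) PF = 0.4002 (lagging)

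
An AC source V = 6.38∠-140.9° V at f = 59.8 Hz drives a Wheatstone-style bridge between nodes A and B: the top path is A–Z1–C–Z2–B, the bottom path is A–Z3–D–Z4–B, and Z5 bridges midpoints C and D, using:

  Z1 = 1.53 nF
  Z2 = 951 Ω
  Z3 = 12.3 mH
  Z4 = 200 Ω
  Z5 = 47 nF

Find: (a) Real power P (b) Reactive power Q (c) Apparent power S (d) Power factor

Step 1 — Angular frequency: ω = 2π·f = 2π·59.8 = 375.7 rad/s.
Step 2 — Component impedances:
  Z1: Z = 1/(jωC) = -j/(ω·C) = 0 - j1.74e+06 Ω
  Z2: Z = R = 951 Ω
  Z3: Z = jωL = j·375.7·0.0123 = 0 + j4.622 Ω
  Z4: Z = R = 200 Ω
  Z5: Z = 1/(jωC) = -j/(ω·C) = 0 - j5.663e+04 Ω
Step 3 — Bridge requires nodal analysis (the Z5 bridge couples midpoints C and D, so the two paths cannot be reduced to a simple series/parallel combination). Setting node B to ground and injecting 1 A at node A, the 3-node admittance system at A, C, D solves to V_A = Z_AB = 200 + j3.892 Ω = 200∠1.1° Ω.
Step 4 — Source phasor: V = 6.38∠-140.9° V = -4.951 - j4.024 V.
Step 5 — Current: I = V / Z = -0.02514 - j0.01963 A = 0.0319∠-142.0° A.
Step 6 — Complex power: S = V·I* = 0.2035 + j0.00396 VA.
Step 7 — Real power: P = Re(S) = 0.2035 W.
Step 8 — Reactive power: Q = Im(S) = 0.00396 VAR.
Step 9 — Apparent power: |S| = 0.2035 VA.
Step 10 — Power factor: PF = P/|S| = 0.9998 (lagging).

(a) P = 0.2035 W  (b) Q = 0.00396 VAR  (c) S = 0.2035 VA  (d) PF = 0.9998 (lagging)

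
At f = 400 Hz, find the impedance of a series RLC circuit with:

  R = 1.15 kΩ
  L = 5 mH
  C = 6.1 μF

Step 1 — Angular frequency: ω = 2π·f = 2π·400 = 2513 rad/s.
Step 2 — Component impedances:
  R: Z = R = 1150 Ω
  L: Z = jωL = j·2513·0.005 = 0 + j12.57 Ω
  C: Z = 1/(jωC) = -j/(ω·C) = 0 - j65.23 Ω
Step 3 — Series combination: Z_total = R + L + C = 1150 - j52.66 Ω = 1151∠-2.6° Ω.

Z = 1150 - j52.66 Ω = 1151∠-2.6° Ω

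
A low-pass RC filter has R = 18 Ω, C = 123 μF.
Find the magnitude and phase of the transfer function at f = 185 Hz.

Step 1 — Angular frequency: ω = 2π·185 = 1162 rad/s.
Step 2 — Transfer function: H(jω) = 1/(1 + jωRC).
Step 3 — Denominator: 1 + jωRC = 1 + j·1162·18·0.000123 = 1 + j2.574.
Step 4 — H = 0.1312 - j0.3376.
Step 5 — Magnitude: |H| = 0.3622 (-8.8 dB); phase: φ = -68.8°.

|H| = 0.3622 (-8.8 dB), φ = -68.8°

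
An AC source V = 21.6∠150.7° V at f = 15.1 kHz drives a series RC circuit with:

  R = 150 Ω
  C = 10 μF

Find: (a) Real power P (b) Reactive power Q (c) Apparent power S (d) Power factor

Step 1 — Angular frequency: ω = 2π·f = 2π·1.51e+04 = 9.488e+04 rad/s.
Step 2 — Component impedances:
  R: Z = R = 150 Ω
  C: Z = 1/(jωC) = -j/(ω·C) = 0 - j1.054 Ω
Step 3 — Series combination: Z_total = R + C = 150 - j1.054 Ω = 150∠-0.4° Ω.
Step 4 — Source phasor: V = 21.6∠150.7° V = -18.84 + j10.57 V.
Step 5 — Current: I = V / Z = -0.1261 + j0.06959 A = 0.144∠151.1° A.
Step 6 — Complex power: S = V·I* = 3.11 - j0.02185 VA.
Step 7 — Real power: P = Re(S) = 3.11 W.
Step 8 — Reactive power: Q = Im(S) = -0.02185 VAR.
Step 9 — Apparent power: |S| = 3.11 VA.
Step 10 — Power factor: PF = P/|S| = 1 (leading).

(a) P = 3.11 W  (b) Q = -0.02185 VAR  (c) S = 3.11 VA  (d) PF = 1 (leading)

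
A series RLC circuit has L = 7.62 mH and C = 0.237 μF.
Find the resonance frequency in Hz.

Step 1 — Resonance condition Im(Z)=0 gives ω₀ = 1/√(LC).
Step 2 — ω₀ = 1/√(0.00762·2.37e-07) = 2.353e+04 rad/s.
Step 3 — f₀ = ω₀/(2π) = 3745 Hz.

f₀ = 3745 Hz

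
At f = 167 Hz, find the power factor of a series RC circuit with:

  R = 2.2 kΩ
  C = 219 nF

Step 1 — Angular frequency: ω = 2π·f = 2π·167 = 1049 rad/s.
Step 2 — Component impedances:
  R: Z = R = 2200 Ω
  C: Z = 1/(jωC) = -j/(ω·C) = 0 - j4352 Ω
Step 3 — Series combination: Z_total = R + C = 2200 - j4352 Ω = 4876∠-63.2° Ω.
Step 4 — Power factor: PF = cos(φ) = Re(Z)/|Z| = 2200/4876 = 0.4512.
Step 5 — Type: Im(Z) = -4352 ⇒ leading (phase φ = -63.2°).

PF = 0.4512 (leading, φ = -63.2°)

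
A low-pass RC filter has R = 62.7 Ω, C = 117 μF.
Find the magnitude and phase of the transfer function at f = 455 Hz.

Step 1 — Angular frequency: ω = 2π·455 = 2859 rad/s.
Step 2 — Transfer function: H(jω) = 1/(1 + jωRC).
Step 3 — Denominator: 1 + jωRC = 1 + j·2859·62.7·0.000117 = 1 + j20.97.
Step 4 — H = 0.002268 - j0.04757.
Step 5 — Magnitude: |H| = 0.04763 (-26.4 dB); phase: φ = -87.3°.

|H| = 0.04763 (-26.4 dB), φ = -87.3°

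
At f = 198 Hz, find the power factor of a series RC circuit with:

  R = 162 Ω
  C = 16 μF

Step 1 — Angular frequency: ω = 2π·f = 2π·198 = 1244 rad/s.
Step 2 — Component impedances:
  R: Z = R = 162 Ω
  C: Z = 1/(jωC) = -j/(ω·C) = 0 - j50.24 Ω
Step 3 — Series combination: Z_total = R + C = 162 - j50.24 Ω = 169.6∠-17.2° Ω.
Step 4 — Power factor: PF = cos(φ) = Re(Z)/|Z| = 162/169.61 = 0.9551.
Step 5 — Type: Im(Z) = -50.24 ⇒ leading (phase φ = -17.2°).

PF = 0.9551 (leading, φ = -17.2°)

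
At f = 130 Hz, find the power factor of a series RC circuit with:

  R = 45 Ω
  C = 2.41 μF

Step 1 — Angular frequency: ω = 2π·f = 2π·130 = 816.8 rad/s.
Step 2 — Component impedances:
  R: Z = R = 45 Ω
  C: Z = 1/(jωC) = -j/(ω·C) = 0 - j508 Ω
Step 3 — Series combination: Z_total = R + C = 45 - j508 Ω = 510∠-84.9° Ω.
Step 4 — Power factor: PF = cos(φ) = Re(Z)/|Z| = 45/510 = 0.08824.
Step 5 — Type: Im(Z) = -508 ⇒ leading (phase φ = -84.9°).

PF = 0.08824 (leading, φ = -84.9°)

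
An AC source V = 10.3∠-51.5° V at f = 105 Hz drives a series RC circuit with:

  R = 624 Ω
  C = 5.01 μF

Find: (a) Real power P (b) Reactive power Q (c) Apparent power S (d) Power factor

Step 1 — Angular frequency: ω = 2π·f = 2π·105 = 659.7 rad/s.
Step 2 — Component impedances:
  R: Z = R = 624 Ω
  C: Z = 1/(jωC) = -j/(ω·C) = 0 - j302.5 Ω
Step 3 — Series combination: Z_total = R + C = 624 - j302.5 Ω = 693.5∠-25.9° Ω.
Step 4 — Source phasor: V = 10.3∠-51.5° V = 6.412 - j8.061 V.
Step 5 — Current: I = V / Z = 0.01339 - j0.006425 A = 0.01485∠-25.6° A.
Step 6 — Complex power: S = V·I* = 0.1377 - j0.06674 VA.
Step 7 — Real power: P = Re(S) = 0.1377 W.
Step 8 — Reactive power: Q = Im(S) = -0.06674 VAR.
Step 9 — Apparent power: |S| = 0.153 VA.
Step 10 — Power factor: PF = P/|S| = 0.8998 (leading).

(a) P = 0.1377 W  (b) Q = -0.06674 VAR  (c) S = 0.153 VA  (d) PF = 0.8998 (leading)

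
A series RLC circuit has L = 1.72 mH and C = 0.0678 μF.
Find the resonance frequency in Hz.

Step 1 — Resonance condition Im(Z)=0 gives ω₀ = 1/√(LC).
Step 2 — ω₀ = 1/√(0.00172·6.78e-08) = 9.26e+04 rad/s.
Step 3 — f₀ = ω₀/(2π) = 1.474e+04 Hz.

f₀ = 1.474e+04 Hz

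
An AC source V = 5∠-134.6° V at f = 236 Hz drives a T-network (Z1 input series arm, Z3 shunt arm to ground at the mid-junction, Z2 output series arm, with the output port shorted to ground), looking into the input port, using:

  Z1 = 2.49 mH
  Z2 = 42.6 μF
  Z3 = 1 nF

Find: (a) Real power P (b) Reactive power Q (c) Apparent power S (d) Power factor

Step 1 — Angular frequency: ω = 2π·f = 2π·236 = 1483 rad/s.
Step 2 — Component impedances:
  Z1: Z = jωL = j·1483·0.00249 = 0 + j3.692 Ω
  Z2: Z = 1/(jωC) = -j/(ω·C) = 0 - j15.83 Ω
  Z3: Z = 1/(jωC) = -j/(ω·C) = 0 - j6.744e+05 Ω
Step 3 — With the output port shorted to ground, the output series arm Z2 runs from the junction to ground; the shunt arm Z3 also runs from the junction to ground. They appear in parallel: Z3 || Z2 = 0 - j15.83 Ω.
Step 4 — Series with input arm Z1: Z_in = Z1 + (Z3 || Z2) = 0 - j12.14 Ω = 12.14∠-90.0° Ω.
Step 5 — Source phasor: V = 5∠-134.6° V = -3.511 - j3.56 V.
Step 6 — Current: I = V / Z = 0.2933 - j0.2892 A = 0.4119∠-44.6° A.
Step 7 — Complex power: S = V·I* = 0 - j2.06 VA.
Step 8 — Real power: P = Re(S) = 0 W.
Step 9 — Reactive power: Q = Im(S) = -2.06 VAR.
Step 10 — Apparent power: |S| = 2.06 VA.
Step 11 — Power factor: PF = P/|S| = 0 (leading).

(a) P = 0 W  (b) Q = -2.06 VAR  (c) S = 2.06 VA  (d) PF = 0 (leading)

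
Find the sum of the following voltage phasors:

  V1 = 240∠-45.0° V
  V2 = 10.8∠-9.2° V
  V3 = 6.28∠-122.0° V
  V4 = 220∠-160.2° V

Step 1 — Convert each phasor to rectangular form:
  V1 = 240·(cos(-45.0°) + j·sin(-45.0°)) = 169.7 - j169.7 V
  V2 = 10.8·(cos(-9.2°) + j·sin(-9.2°)) = 10.66 - j1.727 V
  V3 = 6.28·(cos(-122.0°) + j·sin(-122.0°)) = -3.328 - j5.326 V
  V4 = 220·(cos(-160.2°) + j·sin(-160.2°)) = -207 - j74.52 V
Step 2 — Sum components: V_total = -29.95 - j251.3 V.
Step 3 — Convert to polar: |V_total| = 253.1 V, ∠V_total = -96.8°.

V_total = 253.1∠-96.8° V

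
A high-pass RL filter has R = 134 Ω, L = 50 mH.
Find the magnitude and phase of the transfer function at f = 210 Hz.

Step 1 — Angular frequency: ω = 2π·210 = 1319 rad/s.
Step 2 — Transfer function: H(jω) = jωL/(R + jωL).
Step 3 — Numerator jωL = j·65.97; denominator R + jωL = 134 + j65.97.
Step 4 — H = 0.1951 + j0.3963.
Step 5 — Magnitude: |H| = 0.4417 (-7.1 dB); phase: φ = 63.8°.

|H| = 0.4417 (-7.1 dB), φ = 63.8°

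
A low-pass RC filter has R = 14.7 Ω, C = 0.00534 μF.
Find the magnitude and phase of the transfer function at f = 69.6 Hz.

Step 1 — Angular frequency: ω = 2π·69.6 = 437.3 rad/s.
Step 2 — Transfer function: H(jω) = 1/(1 + jωRC).
Step 3 — Denominator: 1 + jωRC = 1 + j·437.3·14.7·5.34e-09 = 1 + j3.433e-05.
Step 4 — H = 1 - j3.433e-05.
Step 5 — Magnitude: |H| = 1 (-0.0 dB); phase: φ = -0.0°.

|H| = 1 (-0.0 dB), φ = -0.0°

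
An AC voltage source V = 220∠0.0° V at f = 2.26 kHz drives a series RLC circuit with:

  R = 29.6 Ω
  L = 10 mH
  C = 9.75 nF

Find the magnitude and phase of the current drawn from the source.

Step 1 — Angular frequency: ω = 2π·f = 2π·2260 = 1.42e+04 rad/s.
Step 2 — Component impedances:
  R: Z = R = 29.6 Ω
  L: Z = jωL = j·1.42e+04·0.01 = 0 + j142 Ω
  C: Z = 1/(jωC) = -j/(ω·C) = 0 - j7223 Ω
Step 3 — Series combination: Z_total = R + L + C = 29.6 - j7081 Ω = 7081∠-89.8° Ω.
Step 4 — Source phasor: V = 220∠0.0° V = 220 V.
Step 5 — Ohm's law: I = V / Z_total = (220) / (29.6 - j7081) = 0.0001299 + j0.03107 A.
Step 6 — Convert to polar: |I| = 0.03107 A, ∠I = 89.8°.

I = 0.03107∠89.8° A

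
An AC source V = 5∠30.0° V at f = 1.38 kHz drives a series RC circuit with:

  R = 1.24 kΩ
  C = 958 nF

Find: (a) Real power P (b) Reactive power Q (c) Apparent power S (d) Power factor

Step 1 — Angular frequency: ω = 2π·f = 2π·1380 = 8671 rad/s.
Step 2 — Component impedances:
  R: Z = R = 1240 Ω
  C: Z = 1/(jωC) = -j/(ω·C) = 0 - j120.4 Ω
Step 3 — Series combination: Z_total = R + C = 1240 - j120.4 Ω = 1246∠-5.5° Ω.
Step 4 — Source phasor: V = 5∠30.0° V = 4.33 + j2.5 V.
Step 5 — Current: I = V / Z = 0.003266 + j0.002333 A = 0.004013∠35.5° A.
Step 6 — Complex power: S = V·I* = 0.01997 - j0.001939 VA.
Step 7 — Real power: P = Re(S) = 0.01997 W.
Step 8 — Reactive power: Q = Im(S) = -0.001939 VAR.
Step 9 — Apparent power: |S| = 0.02007 VA.
Step 10 — Power factor: PF = P/|S| = 0.9953 (leading).

(a) P = 0.01997 W  (b) Q = -0.001939 VAR  (c) S = 0.02007 VA  (d) PF = 0.9953 (leading)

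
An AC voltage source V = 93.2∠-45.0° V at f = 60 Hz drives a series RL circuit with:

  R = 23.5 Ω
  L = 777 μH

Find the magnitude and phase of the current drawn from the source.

Step 1 — Angular frequency: ω = 2π·f = 2π·60 = 377 rad/s.
Step 2 — Component impedances:
  R: Z = R = 23.5 Ω
  L: Z = jωL = j·377·0.000777 = 0 + j0.2929 Ω
Step 3 — Series combination: Z_total = R + L = 23.5 + j0.2929 Ω = 23.5∠0.7° Ω.
Step 4 — Source phasor: V = 93.2∠-45.0° V = 65.9 - j65.9 V.
Step 5 — Ohm's law: I = V / Z_total = (65.9 - j65.9) / (23.5 + j0.2929) = 2.769 - j2.839 A.
Step 6 — Convert to polar: |I| = 3.966 A, ∠I = -45.7°.

I = 3.966∠-45.7° A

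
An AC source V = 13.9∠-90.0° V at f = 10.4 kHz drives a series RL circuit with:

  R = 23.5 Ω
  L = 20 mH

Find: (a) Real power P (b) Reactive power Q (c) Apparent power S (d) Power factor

Step 1 — Angular frequency: ω = 2π·f = 2π·1.04e+04 = 6.535e+04 rad/s.
Step 2 — Component impedances:
  R: Z = R = 23.5 Ω
  L: Z = jωL = j·6.535e+04·0.02 = 0 + j1307 Ω
Step 3 — Series combination: Z_total = R + L = 23.5 + j1307 Ω = 1307∠89.0° Ω.
Step 4 — Source phasor: V = 13.9∠-90.0° V = 0 - j13.9 V.
Step 5 — Current: I = V / Z = -0.01063 - j0.0001912 A = 0.01063∠-179.0° A.
Step 6 — Complex power: S = V·I* = 0.002657 + j0.1478 VA.
Step 7 — Real power: P = Re(S) = 0.002657 W.
Step 8 — Reactive power: Q = Im(S) = 0.1478 VAR.
Step 9 — Apparent power: |S| = 0.1478 VA.
Step 10 — Power factor: PF = P/|S| = 0.01798 (lagging).

(a) P = 0.002657 W  (b) Q = 0.1478 VAR  (c) S = 0.1478 VA  (d) PF = 0.01798 (lagging)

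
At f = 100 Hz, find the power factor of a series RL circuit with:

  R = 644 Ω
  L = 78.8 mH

Step 1 — Angular frequency: ω = 2π·f = 2π·100 = 628.3 rad/s.
Step 2 — Component impedances:
  R: Z = R = 644 Ω
  L: Z = jωL = j·628.3·0.0788 = 0 + j49.51 Ω
Step 3 — Series combination: Z_total = R + L = 644 + j49.51 Ω = 645.9∠4.4° Ω.
Step 4 — Power factor: PF = cos(φ) = Re(Z)/|Z| = 644/645.9 = 0.9971.
Step 5 — Type: Im(Z) = 49.51 ⇒ lagging (phase φ = 4.4°).

PF = 0.9971 (lagging, φ = 4.4°)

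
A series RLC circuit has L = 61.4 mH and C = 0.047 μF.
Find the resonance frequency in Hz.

Step 1 — Resonance condition Im(Z)=0 gives ω₀ = 1/√(LC).
Step 2 — ω₀ = 1/√(0.0614·4.7e-08) = 1.862e+04 rad/s.
Step 3 — f₀ = ω₀/(2π) = 2963 Hz.

f₀ = 2963 Hz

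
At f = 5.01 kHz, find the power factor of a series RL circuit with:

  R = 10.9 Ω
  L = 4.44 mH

Step 1 — Angular frequency: ω = 2π·f = 2π·5010 = 3.148e+04 rad/s.
Step 2 — Component impedances:
  R: Z = R = 10.9 Ω
  L: Z = jωL = j·3.148e+04·0.00444 = 0 + j139.8 Ω
Step 3 — Series combination: Z_total = R + L = 10.9 + j139.8 Ω = 140.2∠85.5° Ω.
Step 4 — Power factor: PF = cos(φ) = Re(Z)/|Z| = 10.9/140.2 = 0.07775.
Step 5 — Type: Im(Z) = 139.8 ⇒ lagging (phase φ = 85.5°).

PF = 0.07775 (lagging, φ = 85.5°)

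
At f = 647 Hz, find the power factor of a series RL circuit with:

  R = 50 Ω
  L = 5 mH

Step 1 — Angular frequency: ω = 2π·f = 2π·647 = 4065 rad/s.
Step 2 — Component impedances:
  R: Z = R = 50 Ω
  L: Z = jωL = j·4065·0.005 = 0 + j20.33 Ω
Step 3 — Series combination: Z_total = R + L = 50 + j20.33 Ω = 53.97∠22.1° Ω.
Step 4 — Power factor: PF = cos(φ) = Re(Z)/|Z| = 50/53.97 = 0.9264.
Step 5 — Type: Im(Z) = 20.33 ⇒ lagging (phase φ = 22.1°).

PF = 0.9264 (lagging, φ = 22.1°)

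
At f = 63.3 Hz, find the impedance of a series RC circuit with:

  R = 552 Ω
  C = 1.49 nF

Step 1 — Angular frequency: ω = 2π·f = 2π·63.3 = 397.7 rad/s.
Step 2 — Component impedances:
  R: Z = R = 552 Ω
  C: Z = 1/(jωC) = -j/(ω·C) = 0 - j1.687e+06 Ω
Step 3 — Series combination: Z_total = R + C = 552 - j1.687e+06 Ω = 1.687e+06∠-90.0° Ω.

Z = 552 - j1.687e+06 Ω = 1.687e+06∠-90.0° Ω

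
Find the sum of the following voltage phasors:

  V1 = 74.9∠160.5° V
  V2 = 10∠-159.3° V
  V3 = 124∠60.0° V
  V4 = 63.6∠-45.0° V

Step 1 — Convert each phasor to rectangular form:
  V1 = 74.9·(cos(160.5°) + j·sin(160.5°)) = -70.6 + j25 V
  V2 = 10·(cos(-159.3°) + j·sin(-159.3°)) = -9.354 - j3.535 V
  V3 = 124·(cos(60.0°) + j·sin(60.0°)) = 62 + j107.4 V
  V4 = 63.6·(cos(-45.0°) + j·sin(-45.0°)) = 44.97 - j44.97 V
Step 2 — Sum components: V_total = 27.01 + j83.88 V.
Step 3 — Convert to polar: |V_total| = 88.13 V, ∠V_total = 72.1°.

V_total = 88.13∠72.1° V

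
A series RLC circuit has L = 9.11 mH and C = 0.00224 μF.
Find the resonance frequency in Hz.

Step 1 — Resonance condition Im(Z)=0 gives ω₀ = 1/√(LC).
Step 2 — ω₀ = 1/√(0.00911·2.24e-09) = 2.214e+05 rad/s.
Step 3 — f₀ = ω₀/(2π) = 3.523e+04 Hz.

f₀ = 3.523e+04 Hz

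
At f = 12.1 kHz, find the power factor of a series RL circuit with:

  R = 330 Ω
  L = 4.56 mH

Step 1 — Angular frequency: ω = 2π·f = 2π·1.21e+04 = 7.603e+04 rad/s.
Step 2 — Component impedances:
  R: Z = R = 330 Ω
  L: Z = jωL = j·7.603e+04·0.00456 = 0 + j346.7 Ω
Step 3 — Series combination: Z_total = R + L = 330 + j346.7 Ω = 478.6∠46.4° Ω.
Step 4 — Power factor: PF = cos(φ) = Re(Z)/|Z| = 330/478.6 = 0.6895.
Step 5 — Type: Im(Z) = 346.7 ⇒ lagging (phase φ = 46.4°).

PF = 0.6895 (lagging, φ = 46.4°)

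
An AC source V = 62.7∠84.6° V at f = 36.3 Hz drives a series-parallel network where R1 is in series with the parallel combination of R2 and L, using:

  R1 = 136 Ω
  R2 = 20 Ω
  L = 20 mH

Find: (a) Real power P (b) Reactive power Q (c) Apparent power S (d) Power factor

Step 1 — Angular frequency: ω = 2π·f = 2π·36.3 = 228.1 rad/s.
Step 2 — Component impedances:
  R1: Z = R = 136 Ω
  R2: Z = R = 20 Ω
  L: Z = jωL = j·228.1·0.02 = 0 + j4.562 Ω
Step 3 — Parallel branch: R2 || L = 1/(1/R2 + 1/L) = 0.989 + j4.336 Ω.
Step 4 — Series with R1: Z_total = R1 + (R2 || L) = 137 + j4.336 Ω = 137.1∠1.8° Ω.
Step 5 — Source phasor: V = 62.7∠84.6° V = 5.901 + j62.42 V.
Step 6 — Current: I = V / Z = 0.05744 + j0.4539 A = 0.4575∠82.8° A.
Step 7 — Complex power: S = V·I* = 28.67 + j0.9074 VA.
Step 8 — Real power: P = Re(S) = 28.67 W.
Step 9 — Reactive power: Q = Im(S) = 0.9074 VAR.
Step 10 — Apparent power: |S| = 28.68 VA.
Step 11 — Power factor: PF = P/|S| = 0.9995 (lagging).

(a) P = 28.67 W  (b) Q = 0.9074 VAR  (c) S = 28.68 VA  (d) PF = 0.9995 (lagging)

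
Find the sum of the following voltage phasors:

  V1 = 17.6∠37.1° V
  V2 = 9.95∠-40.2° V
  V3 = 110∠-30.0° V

Step 1 — Convert each phasor to rectangular form:
  V1 = 17.6·(cos(37.1°) + j·sin(37.1°)) = 14.04 + j10.62 V
  V2 = 9.95·(cos(-40.2°) + j·sin(-40.2°)) = 7.6 - j6.422 V
  V3 = 110·(cos(-30.0°) + j·sin(-30.0°)) = 95.26 - j55 V
Step 2 — Sum components: V_total = 116.9 - j50.81 V.
Step 3 — Convert to polar: |V_total| = 127.5 V, ∠V_total = -23.5°.

V_total = 127.5∠-23.5° V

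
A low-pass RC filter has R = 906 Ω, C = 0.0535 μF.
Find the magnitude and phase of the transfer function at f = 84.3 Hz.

Step 1 — Angular frequency: ω = 2π·84.3 = 529.7 rad/s.
Step 2 — Transfer function: H(jω) = 1/(1 + jωRC).
Step 3 — Denominator: 1 + jωRC = 1 + j·529.7·906·5.35e-08 = 1 + j0.02567.
Step 4 — H = 0.9993 - j0.02566.
Step 5 — Magnitude: |H| = 0.9997 (-0.0 dB); phase: φ = -1.5°.

|H| = 0.9997 (-0.0 dB), φ = -1.5°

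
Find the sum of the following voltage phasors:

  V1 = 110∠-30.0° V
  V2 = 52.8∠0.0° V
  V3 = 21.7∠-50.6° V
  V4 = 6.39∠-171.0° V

Step 1 — Convert each phasor to rectangular form:
  V1 = 110·(cos(-30.0°) + j·sin(-30.0°)) = 95.26 - j55 V
  V2 = 52.8·(cos(0.0°) + j·sin(0.0°)) = 52.8 V
  V3 = 21.7·(cos(-50.6°) + j·sin(-50.6°)) = 13.77 - j16.77 V
  V4 = 6.39·(cos(-171.0°) + j·sin(-171.0°)) = -6.311 - j0.9996 V
Step 2 — Sum components: V_total = 155.5 - j72.77 V.
Step 3 — Convert to polar: |V_total| = 171.7 V, ∠V_total = -25.1°.

V_total = 171.7∠-25.1° V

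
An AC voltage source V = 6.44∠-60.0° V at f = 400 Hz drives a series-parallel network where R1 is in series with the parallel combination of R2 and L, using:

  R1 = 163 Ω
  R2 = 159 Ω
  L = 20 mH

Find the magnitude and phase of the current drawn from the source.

Step 1 — Angular frequency: ω = 2π·f = 2π·400 = 2513 rad/s.
Step 2 — Component impedances:
  R1: Z = R = 163 Ω
  R2: Z = R = 159 Ω
  L: Z = jωL = j·2513·0.02 = 0 + j50.27 Ω
Step 3 — Parallel branch: R2 || L = 1/(1/R2 + 1/L) = 14.45 + j45.7 Ω.
Step 4 — Series with R1: Z_total = R1 + (R2 || L) = 177.4 + j45.7 Ω = 183.2∠14.4° Ω.
Step 5 — Source phasor: V = 6.44∠-60.0° V = 3.22 - j5.577 V.
Step 6 — Ohm's law: I = V / Z_total = (3.22 - j5.577) / (177.4 + j45.7) = 0.009427 - j0.03386 A.
Step 7 — Convert to polar: |I| = 0.03515 A, ∠I = -74.4°.

I = 0.03515∠-74.4° A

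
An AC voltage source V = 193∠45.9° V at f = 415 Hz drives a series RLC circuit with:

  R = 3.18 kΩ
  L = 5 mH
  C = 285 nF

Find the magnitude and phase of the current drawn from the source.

Step 1 — Angular frequency: ω = 2π·f = 2π·415 = 2608 rad/s.
Step 2 — Component impedances:
  R: Z = R = 3180 Ω
  L: Z = jωL = j·2608·0.005 = 0 + j13.04 Ω
  C: Z = 1/(jωC) = -j/(ω·C) = 0 - j1346 Ω
Step 3 — Series combination: Z_total = R + L + C = 3180 - j1333 Ω = 3448∠-22.7° Ω.
Step 4 — Source phasor: V = 193∠45.9° V = 134.3 + j138.6 V.
Step 5 — Ohm's law: I = V / Z_total = (134.3 + j138.6) / (3180 - j1333) = 0.02039 + j0.05213 A.
Step 6 — Convert to polar: |I| = 0.05598 A, ∠I = 68.6°.

I = 0.05598∠68.6° A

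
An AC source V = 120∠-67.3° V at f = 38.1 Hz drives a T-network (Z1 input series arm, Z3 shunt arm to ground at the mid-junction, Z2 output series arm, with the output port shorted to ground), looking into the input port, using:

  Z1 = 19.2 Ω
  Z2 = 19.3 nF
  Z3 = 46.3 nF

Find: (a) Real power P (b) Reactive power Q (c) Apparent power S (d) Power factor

Step 1 — Angular frequency: ω = 2π·f = 2π·38.1 = 239.4 rad/s.
Step 2 — Component impedances:
  Z1: Z = R = 19.2 Ω
  Z2: Z = 1/(jωC) = -j/(ω·C) = 0 - j2.164e+05 Ω
  Z3: Z = 1/(jωC) = -j/(ω·C) = 0 - j9.022e+04 Ω
Step 3 — With the output port shorted to ground, the output series arm Z2 runs from the junction to ground; the shunt arm Z3 also runs from the junction to ground. They appear in parallel: Z3 || Z2 = 0 - j6.368e+04 Ω.
Step 4 — Series with input arm Z1: Z_in = Z1 + (Z3 || Z2) = 19.2 - j6.368e+04 Ω = 6.368e+04∠-90.0° Ω.
Step 5 — Source phasor: V = 120∠-67.3° V = 46.31 - j110.7 V.
Step 6 — Current: I = V / Z = 0.001739 + j0.0007267 A = 0.001884∠22.7° A.
Step 7 — Complex power: S = V·I* = 6.818e-05 - j0.2261 VA.
Step 8 — Real power: P = Re(S) = 6.818e-05 W.
Step 9 — Reactive power: Q = Im(S) = -0.2261 VAR.
Step 10 — Apparent power: |S| = 0.2261 VA.
Step 11 — Power factor: PF = P/|S| = 0.0003015 (leading).

(a) P = 6.818e-05 W  (b) Q = -0.2261 VAR  (c) S = 0.2261 VA  (d) PF = 0.0003015 (leading)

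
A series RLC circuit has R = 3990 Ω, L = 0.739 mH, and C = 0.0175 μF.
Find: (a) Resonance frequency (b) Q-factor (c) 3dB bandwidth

Step 1 — Resonance condition Im(Z)=0 gives ω₀ = 1/√(LC).
Step 2 — ω₀ = 1/√(0.000739·1.75e-08) = 2.781e+05 rad/s.
Step 3 — f₀ = ω₀/(2π) = 4.426e+04 Hz.
Step 4 — Series Q: Q = ω₀L/R = 2.781e+05·0.000739/3990 = 0.0515.
Step 5 — 3dB bandwidth: Δω = ω₀/Q = 5.399e+06 rad/s; BW = Δω/(2π) = 8.593e+05 Hz.

(a) f₀ = 4.426e+04 Hz  (b) Q = 0.0515  (c) BW = 8.593e+05 Hz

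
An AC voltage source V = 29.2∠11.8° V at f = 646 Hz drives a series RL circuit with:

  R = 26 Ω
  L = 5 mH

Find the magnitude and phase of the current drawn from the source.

Step 1 — Angular frequency: ω = 2π·f = 2π·646 = 4059 rad/s.
Step 2 — Component impedances:
  R: Z = R = 26 Ω
  L: Z = jωL = j·4059·0.005 = 0 + j20.29 Ω
Step 3 — Series combination: Z_total = R + L = 26 + j20.29 Ω = 32.98∠38.0° Ω.
Step 4 — Source phasor: V = 29.2∠11.8° V = 28.58 + j5.971 V.
Step 5 — Ohm's law: I = V / Z_total = (28.58 + j5.971) / (26 + j20.29) = 0.7945 - j0.3905 A.
Step 6 — Convert to polar: |I| = 0.8853 A, ∠I = -26.2°.

I = 0.8853∠-26.2° A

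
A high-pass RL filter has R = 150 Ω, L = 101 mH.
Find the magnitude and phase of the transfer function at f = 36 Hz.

Step 1 — Angular frequency: ω = 2π·36 = 226.2 rad/s.
Step 2 — Transfer function: H(jω) = jωL/(R + jωL).
Step 3 — Numerator jωL = j·22.85; denominator R + jωL = 150 + j22.85.
Step 4 — H = 0.02267 + j0.1489.
Step 5 — Magnitude: |H| = 0.1506 (-16.4 dB); phase: φ = 81.3°.

|H| = 0.1506 (-16.4 dB), φ = 81.3°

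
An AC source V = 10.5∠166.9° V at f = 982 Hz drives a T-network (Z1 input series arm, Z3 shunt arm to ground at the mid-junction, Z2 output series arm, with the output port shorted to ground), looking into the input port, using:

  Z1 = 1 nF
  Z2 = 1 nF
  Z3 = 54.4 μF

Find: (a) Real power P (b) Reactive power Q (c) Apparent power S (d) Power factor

Step 1 — Angular frequency: ω = 2π·f = 2π·982 = 6170 rad/s.
Step 2 — Component impedances:
  Z1: Z = 1/(jωC) = -j/(ω·C) = 0 - j1.621e+05 Ω
  Z2: Z = 1/(jωC) = -j/(ω·C) = 0 - j1.621e+05 Ω
  Z3: Z = 1/(jωC) = -j/(ω·C) = 0 - j2.979 Ω
Step 3 — With the output port shorted to ground, the output series arm Z2 runs from the junction to ground; the shunt arm Z3 also runs from the junction to ground. They appear in parallel: Z3 || Z2 = 0 - j2.979 Ω.
Step 4 — Series with input arm Z1: Z_in = Z1 + (Z3 || Z2) = 0 - j1.621e+05 Ω = 1.621e+05∠-90.0° Ω.
Step 5 — Source phasor: V = 10.5∠166.9° V = -10.23 + j2.38 V.
Step 6 — Current: I = V / Z = -1.468e-05 - j6.31e-05 A = 6.478e-05∠-103.1° A.
Step 7 — Complex power: S = V·I* = 0 - j0.0006802 VA.
Step 8 — Real power: P = Re(S) = 0 W.
Step 9 — Reactive power: Q = Im(S) = -0.0006802 VAR.
Step 10 — Apparent power: |S| = 0.0006802 VA.
Step 11 — Power factor: PF = P/|S| = 0 (leading).

(a) P = 0 W  (b) Q = -0.0006802 VAR  (c) S = 0.0006802 VA  (d) PF = 0 (leading)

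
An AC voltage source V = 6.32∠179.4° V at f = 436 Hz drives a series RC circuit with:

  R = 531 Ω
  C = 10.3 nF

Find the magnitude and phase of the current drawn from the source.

Step 1 — Angular frequency: ω = 2π·f = 2π·436 = 2739 rad/s.
Step 2 — Component impedances:
  R: Z = R = 531 Ω
  C: Z = 1/(jωC) = -j/(ω·C) = 0 - j3.544e+04 Ω
Step 3 — Series combination: Z_total = R + C = 531 - j3.544e+04 Ω = 3.544e+04∠-89.1° Ω.
Step 4 — Source phasor: V = 6.32∠179.4° V = -6.32 + j0.06618 V.
Step 5 — Ohm's law: I = V / Z_total = (-6.32 + j0.06618) / (531 - j3.544e+04) = -4.538e-06 - j0.0001783 A.
Step 6 — Convert to polar: |I| = 0.0001783 A, ∠I = -91.5°.

I = 0.0001783∠-91.5° A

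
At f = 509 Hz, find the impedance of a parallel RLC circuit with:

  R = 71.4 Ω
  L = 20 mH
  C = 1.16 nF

Step 1 — Angular frequency: ω = 2π·f = 2π·509 = 3198 rad/s.
Step 2 — Component impedances:
  R: Z = R = 71.4 Ω
  L: Z = jωL = j·3198·0.02 = 0 + j63.96 Ω
  C: Z = 1/(jωC) = -j/(ω·C) = 0 - j2.696e+05 Ω
Step 3 — Parallel combination: 1/Z_total = 1/R + 1/L + 1/C; Z_total = 31.8 + j35.49 Ω = 47.65∠48.1° Ω.

Z = 31.8 + j35.49 Ω = 47.65∠48.1° Ω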